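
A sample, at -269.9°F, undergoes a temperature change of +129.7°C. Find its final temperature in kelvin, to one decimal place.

Initial temperature in Celsius: (-269.9 - 32) × 5/9 = -167.7222°C.
Final Celsius temperature: -167.7222 + 129.7000 = -38.0222°C.
In kelvin: -38.0222 + 273.15 = 235.1 K.

235.1 K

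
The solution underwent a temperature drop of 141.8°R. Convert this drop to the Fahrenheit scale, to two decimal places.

Rankine and Fahrenheit degrees are the same size, so the interval is unchanged: 141.80.

141.80°F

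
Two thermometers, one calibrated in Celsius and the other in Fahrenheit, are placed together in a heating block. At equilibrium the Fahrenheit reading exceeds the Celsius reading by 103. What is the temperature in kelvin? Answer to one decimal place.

361.9 K

Let x be the Celsius reading; then the Fahrenheit reading is 1.8·x + 32.
(1.8·x + 32) - x = 103  ⇒  (0.8)·x = 71  ⇒  x = 88.7500°C.
In kelvin: 88.7500 + 273.15 = 361.9 K.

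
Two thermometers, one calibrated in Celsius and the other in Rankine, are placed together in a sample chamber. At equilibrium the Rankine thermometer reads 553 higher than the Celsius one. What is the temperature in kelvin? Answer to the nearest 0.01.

Let x be the Celsius reading; then the Rankine reading is 1.8·x + 491.67.
(1.8·x + 491.67) - x = 553  ⇒  (0.8)·x = 61.33  ⇒  x = 76.6625°C.
In kelvin: 76.6625 + 273.15 = 349.81 K.

349.81 K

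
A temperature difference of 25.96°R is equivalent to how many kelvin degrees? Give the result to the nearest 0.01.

An interval of 1°R corresponds to 5/9 K.
25.96 × 5/9 = 14.42.

14.42 K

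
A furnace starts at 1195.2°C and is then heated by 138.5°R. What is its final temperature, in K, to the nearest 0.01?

The 138.5°R change is an interval, so only the factor 5/9 applies: +138.5 × 5/9 = +76.9444°C.
Final Celsius temperature: 1195.2000 + 76.9444 = 1272.1444°C.
In kelvin: 1272.1444 + 273.15 = 1545.29 K.

1545.29 K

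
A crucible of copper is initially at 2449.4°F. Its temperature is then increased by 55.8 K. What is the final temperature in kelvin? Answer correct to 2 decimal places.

Initial temperature in Celsius: (2449.4 - 32) × 5/9 = 1343.0000°C.
The 55.8 K change is an interval; Kelvin and Celsius degrees are the same size, so ΔC = +55.8°C.
Final Celsius temperature: 1343.0000 + 55.8000 = 1398.8000°C.
In kelvin: 1398.8000 + 273.15 = 1671.95 K.

1671.95 K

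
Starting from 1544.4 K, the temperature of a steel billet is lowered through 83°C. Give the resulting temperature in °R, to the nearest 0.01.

Initial temperature in Celsius: 1544.4 - 273.15 = 1271.2500°C.
Final Celsius temperature: 1271.2500 - 83.0000 = 1188.2500°C.
In Rankine: 1188.2500 × 1.8 + 491.67 = 2630.52°R.

2630.52°R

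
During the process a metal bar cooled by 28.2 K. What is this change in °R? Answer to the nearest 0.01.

An interval of 1 K corresponds to 1.8°R.
28.2 × 1.8 = 50.76.

50.76°R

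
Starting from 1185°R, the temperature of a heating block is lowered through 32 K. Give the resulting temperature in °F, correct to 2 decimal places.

667.73°F

Initial temperature in Celsius: (1185 - 491.67) × 5/9 = 385.1833°C.
The 32 K change is an interval; Kelvin and Celsius degrees are the same size, so ΔC = -32°C.
Final Celsius temperature: 385.1833 - 32.0000 = 353.1833°C.
In Fahrenheit: 353.1833 × 1.8 + 32 = 667.73°F.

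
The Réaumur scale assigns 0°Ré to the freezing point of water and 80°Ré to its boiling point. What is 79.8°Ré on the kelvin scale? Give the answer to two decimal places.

372.90 K

Linear interpolation between the fixed points: C = (79.8 - 0) × 100 / (80 - 0) = 99.7500°C.
Then 99.7500 + 273.15 = 372.90 K.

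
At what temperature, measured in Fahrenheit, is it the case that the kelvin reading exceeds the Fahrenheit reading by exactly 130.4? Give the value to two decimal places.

281.19°F

Let F be the Fahrenheit reading. The kelvin reading is K = 5/9·F + 255.372.
Require K - F = 130.4: (-4/9)·F + 255.372 = 130.4.
F = (130.4 - 255.372) / (-4/9) = 281.19.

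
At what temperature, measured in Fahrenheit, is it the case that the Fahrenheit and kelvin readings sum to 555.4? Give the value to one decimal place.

192.9°F

Let F be the Fahrenheit reading. The kelvin reading is K = 5/9·F + 255.372.
Require F + K = 555.4: (14/9)·F + 255.372 = 555.4.
F = (555.4 - 255.372) / (14/9) = 192.9.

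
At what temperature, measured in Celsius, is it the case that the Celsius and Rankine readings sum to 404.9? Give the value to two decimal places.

-30.99°C

Let C be the Celsius reading. The Rankine reading is R = 1.8·C + 491.67.
Require C + R = 404.9: (2.8)·C + 491.67 = 404.9.
C = (404.9 - 491.67) / (2.8) = -30.99.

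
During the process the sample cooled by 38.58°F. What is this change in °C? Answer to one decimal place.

An interval of 1°F corresponds to 5/9°C.
38.58 × 5/9 = 21.4.

21.4°C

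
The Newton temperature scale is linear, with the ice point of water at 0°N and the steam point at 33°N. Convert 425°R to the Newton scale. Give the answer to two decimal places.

First in Celsius: (425 - 491.67) × 5/9 = -37.0389°C.
Linearly onto the Newton scale: 0 + (-37.0389 / 100) × (33 - 0) = -12.22°N.

-12.22°N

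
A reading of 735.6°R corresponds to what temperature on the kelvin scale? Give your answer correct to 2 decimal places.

In Celsius: (735.6 - 491.67) × 5/9 = 135.5167°C.
In kelvin: 135.5167 + 273.15 = 408.67 K.

408.67 K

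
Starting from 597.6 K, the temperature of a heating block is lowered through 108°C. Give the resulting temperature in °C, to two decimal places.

Initial temperature in Celsius: 597.6 - 273.15 = 324.4500°C.
Final Celsius temperature: 324.4500 - 108.0000 = 216.4500°C.

216.45°C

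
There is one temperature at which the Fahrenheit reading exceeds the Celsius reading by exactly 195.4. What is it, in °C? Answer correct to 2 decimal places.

204.25°C

Let C be the Celsius reading. The Fahrenheit reading is F = 1.8·C + 32.
Require F - C = 195.4: (0.8)·C + 32 = 195.4.
C = (195.4 - 32) / (0.8) = 204.25.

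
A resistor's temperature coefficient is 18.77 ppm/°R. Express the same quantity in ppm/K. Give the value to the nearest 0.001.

The quantity depends on a temperature interval, so only the ratio of degree sizes applies; the offset between the scales is irrelevant.
A change of 1 K is a change of 1.8°R, so per K the value is 18.77 × 1.8 = 33.786.

33.786 ppm/K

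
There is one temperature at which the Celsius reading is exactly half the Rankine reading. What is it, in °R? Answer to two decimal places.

Let R be the Rankine reading. The Celsius reading is C = 5/9·R - 273.15.
Require C = 0.5·R: 5/9·R - 273.15 = 0.5·R.
(1/18)·R = 273.15  ⇒  R = 4916.70.

4916.70°R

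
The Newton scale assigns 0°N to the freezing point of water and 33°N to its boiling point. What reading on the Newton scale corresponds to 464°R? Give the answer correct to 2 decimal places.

First in Celsius: (464 - 491.67) × 5/9 = -15.3722°C.
Linearly onto the Newton scale: 0 + (-15.3722 / 100) × (33 - 0) = -5.07°N.

-5.07°N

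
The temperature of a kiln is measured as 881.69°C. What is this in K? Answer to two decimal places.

In kelvin: 881.6900 + 273.15 = 1154.84 K.

1154.84 K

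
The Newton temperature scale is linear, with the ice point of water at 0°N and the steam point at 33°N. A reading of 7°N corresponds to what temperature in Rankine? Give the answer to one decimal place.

Linear interpolation between the fixed points: C = (7 - 0) × 100 / (33 - 0) = 21.2121°C.
Then 21.2121 × 1.8 + 491.67 = 529.9°R.

529.9°R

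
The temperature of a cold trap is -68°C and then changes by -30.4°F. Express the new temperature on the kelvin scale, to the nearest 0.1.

The 30.4°F change is an interval, so only the factor 5/9 applies: -30.4 × 5/9 = -16.8889°C.
Final Celsius temperature: -68.0000 - 16.8889 = -84.8889°C.
In kelvin: -84.8889 + 273.15 = 188.3 K.

188.3 K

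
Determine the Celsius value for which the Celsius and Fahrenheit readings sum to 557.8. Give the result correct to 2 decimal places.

Let C be the Celsius reading. The Fahrenheit reading is F = 1.8·C + 32.
Require C + F = 557.8: (2.8)·C + 32 = 557.8.
C = (557.8 - 32) / (2.8) = 187.79.

187.79°C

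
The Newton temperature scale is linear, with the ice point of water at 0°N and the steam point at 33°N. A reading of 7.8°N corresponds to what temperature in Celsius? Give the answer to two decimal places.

23.64°C

Linear interpolation between the fixed points: C = (7.8 - 0) × 100 / (33 - 0) = 23.6364°C.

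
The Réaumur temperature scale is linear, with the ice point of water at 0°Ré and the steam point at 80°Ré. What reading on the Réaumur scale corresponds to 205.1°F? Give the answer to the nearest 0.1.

First in Celsius: (205.1 - 32) × 5/9 = 96.1667°C.
Linearly onto the Réaumur scale: 0 + (96.1667 / 100) × (80 - 0) = 76.9°Ré.

76.9°Ré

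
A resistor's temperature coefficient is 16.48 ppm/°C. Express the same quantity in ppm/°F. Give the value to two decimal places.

The quantity depends on a temperature interval, so only the ratio of degree sizes applies; the offset between the scales is irrelevant.
A change of 1°F is a change of 5/9°C, so per °F the value is 16.48 × 5/9 = 9.16.

9.16 ppm/°F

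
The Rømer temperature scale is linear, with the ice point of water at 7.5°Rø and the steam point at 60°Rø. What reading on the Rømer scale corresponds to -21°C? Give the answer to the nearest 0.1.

-3.5°Rø

Linearly onto the Rømer scale: 7.5 + (-21.0000 / 100) × (60 - 7.5) = -3.5°Rø.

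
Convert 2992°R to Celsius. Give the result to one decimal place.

In Celsius: (2992 - 491.67) × 5/9 = 1389.0722°C.

1389.1°C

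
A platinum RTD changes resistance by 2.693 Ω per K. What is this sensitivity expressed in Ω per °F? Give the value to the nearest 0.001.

Since only a temperature interval is involved, the additive offset between the scales drops out.
A change of 1°F is a change of 5/9 K, so per °F the value is 2.693 × 5/9 = 1.496.

1.496 Ω per °F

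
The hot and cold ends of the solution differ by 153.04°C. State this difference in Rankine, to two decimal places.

275.47°R

An interval of 1°C corresponds to 1.8°R.
153.04 × 1.8 = 275.47.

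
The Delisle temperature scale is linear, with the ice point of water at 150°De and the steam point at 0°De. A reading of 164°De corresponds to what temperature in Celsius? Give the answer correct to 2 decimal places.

-9.33°C

Linear interpolation between the fixed points: C = (164 - 150) × 100 / (0 - 150) = -9.3333°C.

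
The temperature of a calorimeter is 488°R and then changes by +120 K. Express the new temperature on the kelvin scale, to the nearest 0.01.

391.11 K

Initial temperature in Celsius: (488 - 491.67) × 5/9 = -2.0389°C.
The 120 K change is an interval; Kelvin and Celsius degrees are the same size, so ΔC = +120°C.
Final Celsius temperature: -2.0389 + 120.0000 = 117.9611°C.
In kelvin: 117.9611 + 273.15 = 391.11 K.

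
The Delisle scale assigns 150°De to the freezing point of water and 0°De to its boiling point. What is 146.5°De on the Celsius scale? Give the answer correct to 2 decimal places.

2.33°C

Linear interpolation between the fixed points: C = (146.5 - 150) × 100 / (0 - 150) = 2.3333°C.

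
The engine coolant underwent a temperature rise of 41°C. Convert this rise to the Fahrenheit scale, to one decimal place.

73.8°F

An interval of 1°C corresponds to 1.8°F.
41 × 1.8 = 73.8.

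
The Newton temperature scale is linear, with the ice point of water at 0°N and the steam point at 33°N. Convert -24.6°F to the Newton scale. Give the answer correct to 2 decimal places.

-10.38°N

First in Celsius: (-24.6 - 32) × 5/9 = -31.4444°C.
Linearly onto the Newton scale: 0 + (-31.4444 / 100) × (33 - 0) = -10.38°N.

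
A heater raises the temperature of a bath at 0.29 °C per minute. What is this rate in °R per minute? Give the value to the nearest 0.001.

Since only a temperature interval is involved, the additive offset between the scales drops out.
A change of 1°C is a change of 1.8°R, so 0.29 × 1.8 = 0.522.

0.522 °R/minute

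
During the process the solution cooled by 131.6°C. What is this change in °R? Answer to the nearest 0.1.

236.9°R

An interval of 1°C corresponds to 1.8°R.
131.6 × 1.8 = 236.9.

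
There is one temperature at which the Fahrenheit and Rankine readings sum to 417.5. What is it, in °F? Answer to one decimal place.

Let F be the Fahrenheit reading. The Rankine reading is R = 1·F + 459.67.
Require F + R = 417.5: (2)·F + 459.67 = 417.5.
F = (417.5 - 459.67) / (2) = -21.1.

-21.1°F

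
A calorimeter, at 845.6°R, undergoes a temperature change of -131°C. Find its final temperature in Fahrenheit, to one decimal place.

Initial temperature in Celsius: (845.6 - 491.67) × 5/9 = 196.6278°C.
Final Celsius temperature: 196.6278 - 131.0000 = 65.6278°C.
In Fahrenheit: 65.6278 × 1.8 + 32 = 150.1°F.

150.1°F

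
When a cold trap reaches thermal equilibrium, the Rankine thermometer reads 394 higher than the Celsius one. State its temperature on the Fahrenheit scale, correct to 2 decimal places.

-187.76°F

Let x be the Celsius reading; then the Rankine reading is 1.8·x + 491.67.
(1.8·x + 491.67) - x = 394  ⇒  (0.8)·x = -97.67  ⇒  x = -122.0875°C.
In Fahrenheit: -122.0875 × 1.8 + 32 = -187.76°F.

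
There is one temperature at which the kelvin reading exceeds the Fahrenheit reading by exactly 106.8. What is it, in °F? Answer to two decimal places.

Let F be the Fahrenheit reading. The kelvin reading is K = 5/9·F + 255.372.
Require K - F = 106.8: (-4/9)·F + 255.372 = 106.8.
F = (106.8 - 255.372) / (-4/9) = 334.29.

334.29°F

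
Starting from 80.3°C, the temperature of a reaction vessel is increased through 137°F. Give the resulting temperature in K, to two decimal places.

The 137°F change is an interval, so only the factor 5/9 applies: +137 × 5/9 = +76.1111°C.
Final Celsius temperature: 80.3000 + 76.1111 = 156.4111°C.
In kelvin: 156.4111 + 273.15 = 429.56 K.

429.56 K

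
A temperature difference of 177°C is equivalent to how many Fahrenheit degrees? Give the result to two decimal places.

For a temperature interval the offset drops out; only the factor 1.8 applies.
177 × 1.8 = 318.60.

318.60°F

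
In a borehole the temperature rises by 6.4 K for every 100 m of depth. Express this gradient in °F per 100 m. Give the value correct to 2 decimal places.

The quantity depends on a temperature interval, so only the ratio of degree sizes applies; the offset between the scales is irrelevant.
A change of 1 K is a change of 1.8°F, so 6.4 × 1.8 = 11.52.

11.52 °F/100 m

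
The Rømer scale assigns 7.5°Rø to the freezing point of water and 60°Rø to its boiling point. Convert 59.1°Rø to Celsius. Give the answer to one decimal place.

Linear interpolation between the fixed points: C = (59.1 - 7.5) × 100 / (60 - 7.5) = 98.2857°C.

98.3°C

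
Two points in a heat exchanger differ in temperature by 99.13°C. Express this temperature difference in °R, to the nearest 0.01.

An interval of 1°C corresponds to 1.8°R.
99.13 × 1.8 = 178.43.

178.43°R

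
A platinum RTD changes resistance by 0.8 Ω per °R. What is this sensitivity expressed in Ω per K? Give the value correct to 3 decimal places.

Since only a temperature interval is involved, the additive offset between the scales drops out.
A change of 1 K is a change of 1.8°R, so per K the value is 0.8 × 1.8 = 1.440.

1.440 Ω per K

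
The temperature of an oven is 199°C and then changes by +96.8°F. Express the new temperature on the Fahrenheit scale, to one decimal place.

487.0°F

The 96.8°F change is an interval, so only the factor 5/9 applies: +96.8 × 5/9 = +53.7778°C.
Final Celsius temperature: 199.0000 + 53.7778 = 252.7778°C.
In Fahrenheit: 252.7778 × 1.8 + 32 = 487.0°F.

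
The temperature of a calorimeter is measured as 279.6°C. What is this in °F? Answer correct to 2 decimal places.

535.28°F

In Fahrenheit: 279.6000 × 1.8 + 32 = 535.28°F.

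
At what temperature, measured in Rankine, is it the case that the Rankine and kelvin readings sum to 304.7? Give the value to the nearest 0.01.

Let R be the Rankine reading. The kelvin reading is K = 5/9·R.
Require R + K = 304.7: (14/9)·R = 304.7.
R = (304.7) / (14/9) = 195.88.

195.88°R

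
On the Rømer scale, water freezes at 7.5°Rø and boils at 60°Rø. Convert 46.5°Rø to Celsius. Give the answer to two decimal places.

74.29°C

Linear interpolation between the fixed points: C = (46.5 - 7.5) × 100 / (60 - 7.5) = 74.2857°C.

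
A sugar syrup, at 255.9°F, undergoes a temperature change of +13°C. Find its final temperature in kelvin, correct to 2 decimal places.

410.54 K

Initial temperature in Celsius: (255.9 - 32) × 5/9 = 124.3889°C.
Final Celsius temperature: 124.3889 + 13.0000 = 137.3889°C.
In kelvin: 137.3889 + 273.15 = 410.54 K.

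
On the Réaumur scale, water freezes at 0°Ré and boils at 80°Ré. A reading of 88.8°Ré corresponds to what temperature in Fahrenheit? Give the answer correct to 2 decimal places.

Linear interpolation between the fixed points: C = (88.8 - 0) × 100 / (80 - 0) = 111.0000°C.
Then 111.0000 × 1.8 + 32 = 231.80°F.

231.80°F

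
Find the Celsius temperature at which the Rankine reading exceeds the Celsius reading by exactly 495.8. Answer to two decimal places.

Let C be the Celsius reading. The Rankine reading is R = 1.8·C + 491.67.
Require R - C = 495.8: (0.8)·C + 491.67 = 495.8.
C = (495.8 - 491.67) / (0.8) = 5.16.

5.16°C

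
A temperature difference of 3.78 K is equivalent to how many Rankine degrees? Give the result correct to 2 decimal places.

6.80°R

For a temperature interval the offset drops out; only the factor 1.8 applies.
3.78 × 1.8 = 6.80.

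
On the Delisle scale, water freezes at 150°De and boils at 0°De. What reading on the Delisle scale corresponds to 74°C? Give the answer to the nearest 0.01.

39.00°De

Linearly onto the Delisle scale: 150 + (74.0000 / 100) × (0 - 150) = 39.00°De.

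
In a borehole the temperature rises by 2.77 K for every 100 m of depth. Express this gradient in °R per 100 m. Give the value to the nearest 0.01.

Since only a temperature interval is involved, the additive offset between the scales drops out.
A change of 1 K is a change of 1.8°R, so 2.77 × 1.8 = 4.99.

4.99 °R/100 m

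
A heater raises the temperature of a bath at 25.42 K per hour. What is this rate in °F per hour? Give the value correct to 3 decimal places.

45.756 °F/hour

Since only a temperature interval is involved, the additive offset between the scales drops out.
A change of 1 K is a change of 1.8°F, so 25.42 × 1.8 = 45.756.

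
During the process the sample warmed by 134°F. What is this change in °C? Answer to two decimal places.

An interval of 1°F corresponds to 5/9°C.
134 × 5/9 = 74.44.

74.44°C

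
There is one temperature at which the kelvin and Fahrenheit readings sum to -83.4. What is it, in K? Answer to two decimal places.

Let K be the kelvin reading. The Fahrenheit reading is F = 1.8·K - 459.67.
Require K + F = -83.4: (2.8)·K - 459.67 = -83.4.
K = (-83.4 + 459.67) / (2.8) = 134.38.

134.38 K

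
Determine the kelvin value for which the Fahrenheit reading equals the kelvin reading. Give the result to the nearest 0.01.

574.59 K

Let K be the kelvin reading. The Fahrenheit reading is F = 1.8·K - 459.67.
Set F = K: 1.8·K - 459.67 = K.
(0.8)·K = 459.67  ⇒  K = 574.59.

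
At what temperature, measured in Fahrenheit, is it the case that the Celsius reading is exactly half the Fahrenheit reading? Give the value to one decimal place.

320.0°F

Let F be the Fahrenheit reading. The Celsius reading is C = 5/9·F - 17.7778.
Require C = 0.5·F: 5/9·F - 17.7778 = 0.5·F.
(1/18)·F = 17.7778  ⇒  F = 320.0.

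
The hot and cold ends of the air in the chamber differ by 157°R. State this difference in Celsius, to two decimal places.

For a temperature interval the offset drops out; only the factor 5/9 applies.
157 × 5/9 = 87.22.

87.22°C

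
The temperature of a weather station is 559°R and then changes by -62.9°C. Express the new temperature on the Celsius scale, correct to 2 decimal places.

-25.49°C

Initial temperature in Celsius: (559 - 491.67) × 5/9 = 37.4056°C.
Final Celsius temperature: 37.4056 - 62.9000 = -25.4944°C.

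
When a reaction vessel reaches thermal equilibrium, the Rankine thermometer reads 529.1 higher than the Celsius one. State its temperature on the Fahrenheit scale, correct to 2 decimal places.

116.22°F

Let x be the Celsius reading; then the Rankine reading is 1.8·x + 491.67.
(1.8·x + 491.67) - x = 529.1  ⇒  (0.8)·x = 37.43  ⇒  x = 46.7875°C.
In Fahrenheit: 46.7875 × 1.8 + 32 = 116.22°F.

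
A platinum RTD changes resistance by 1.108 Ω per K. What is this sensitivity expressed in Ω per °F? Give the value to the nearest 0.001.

0.616 Ω per °F

The quantity depends on a temperature interval, so only the ratio of degree sizes applies; the offset between the scales is irrelevant.
A change of 1°F is a change of 5/9 K, so per °F the value is 1.108 × 5/9 = 0.616.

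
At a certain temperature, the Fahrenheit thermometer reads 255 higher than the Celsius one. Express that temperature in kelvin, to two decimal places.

Let x be the Celsius reading; then the Fahrenheit reading is 1.8·x + 32.
(1.8·x + 32) - x = 255  ⇒  (0.8)·x = 223  ⇒  x = 278.7500°C.
In kelvin: 278.7500 + 273.15 = 551.90 K.

551.90 K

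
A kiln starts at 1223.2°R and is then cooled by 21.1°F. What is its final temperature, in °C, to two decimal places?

394.68°C

Initial temperature in Celsius: (1223.2 - 491.67) × 5/9 = 406.4056°C.
The 21.1°F change is an interval, so only the factor 5/9 applies: -21.1 × 5/9 = -11.7222°C.
Final Celsius temperature: 406.4056 - 11.7222 = 394.6833°C.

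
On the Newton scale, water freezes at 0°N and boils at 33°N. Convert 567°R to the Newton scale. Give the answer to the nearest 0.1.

13.8°N

First in Celsius: (567 - 491.67) × 5/9 = 41.8500°C.
Linearly onto the Newton scale: 0 + (41.8500 / 100) × (33 - 0) = 13.8°N.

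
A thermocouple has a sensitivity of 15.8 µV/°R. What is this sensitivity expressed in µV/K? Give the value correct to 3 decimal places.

28.440 µV/K

Since only a temperature interval is involved, the additive offset between the scales drops out.
A change of 1 K is a change of 1.8°R, so per K the value is 15.8 × 1.8 = 28.440.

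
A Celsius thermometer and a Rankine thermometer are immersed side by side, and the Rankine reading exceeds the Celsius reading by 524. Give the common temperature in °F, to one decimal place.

Let x be the Celsius reading; then the Rankine reading is 1.8·x + 491.67.
(1.8·x + 491.67) - x = 524  ⇒  (0.8)·x = 32.33  ⇒  x = 40.4125°C.
In Fahrenheit: 40.4125 × 1.8 + 32 = 104.7°F.

104.7°F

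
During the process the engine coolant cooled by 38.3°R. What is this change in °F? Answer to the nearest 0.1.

Rankine and Fahrenheit degrees are the same size, so the interval is unchanged: 38.3.

38.3°F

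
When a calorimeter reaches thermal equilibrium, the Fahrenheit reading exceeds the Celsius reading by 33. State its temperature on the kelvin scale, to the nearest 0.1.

274.4 K

Let x be the Fahrenheit reading; then the Celsius reading is 5/9·x - 17.7778.
(5/9·x - 17.7778) - x = -33  ⇒  (-4/9)·x = -15.2222  ⇒  x = 34.2500°F.
In Celsius: (34.25 - 32) × 5/9 = 1.2500°C.
In kelvin: 1.2500 + 273.15 = 274.4 K.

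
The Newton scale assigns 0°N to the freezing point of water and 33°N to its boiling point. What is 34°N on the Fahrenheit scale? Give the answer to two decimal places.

Linear interpolation between the fixed points: C = (34 - 0) × 100 / (33 - 0) = 103.0303°C.
Then 103.0303 × 1.8 + 32 = 217.45°F.

217.45°F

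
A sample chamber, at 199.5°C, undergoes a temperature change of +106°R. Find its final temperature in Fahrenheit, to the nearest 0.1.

The 106°R change is an interval, so only the factor 5/9 applies: +106 × 5/9 = +58.8889°C.
Final Celsius temperature: 199.5000 + 58.8889 = 258.3889°C.
In Fahrenheit: 258.3889 × 1.8 + 32 = 497.1°F.

497.1°F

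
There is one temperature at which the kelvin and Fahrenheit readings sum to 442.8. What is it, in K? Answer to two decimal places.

322.31 K

Let K be the kelvin reading. The Fahrenheit reading is F = 1.8·K - 459.67.
Require K + F = 442.8: (2.8)·K - 459.67 = 442.8.
K = (442.8 + 459.67) / (2.8) = 322.31.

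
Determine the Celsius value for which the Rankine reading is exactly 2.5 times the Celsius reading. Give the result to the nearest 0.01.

Let C be the Celsius reading. The Rankine reading is R = 1.8·C + 491.67.
Require R = 2.5·C: 1.8·C + 491.67 = 2.5·C.
(-0.7)·C = -491.67  ⇒  C = 702.39.

702.39°C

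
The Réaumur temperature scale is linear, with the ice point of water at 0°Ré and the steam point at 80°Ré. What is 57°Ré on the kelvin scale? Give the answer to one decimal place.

Linear interpolation between the fixed points: C = (57 - 0) × 100 / (80 - 0) = 71.2500°C.
Then 71.2500 + 273.15 = 344.4 K.

344.4 K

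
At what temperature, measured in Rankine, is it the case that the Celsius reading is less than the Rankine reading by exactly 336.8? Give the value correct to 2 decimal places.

Let R be the Rankine reading. The Celsius reading is C = 5/9·R - 273.15.
Require C - R = -336.8: (-4/9)·R - 273.15 = -336.8.
R = (-336.8 + 273.15) / (-4/9) = 143.21.

143.21°R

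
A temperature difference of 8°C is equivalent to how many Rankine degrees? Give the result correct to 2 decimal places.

14.40°R

Only the scale ratio 1.8 matters for a change in temperature.
8 × 1.8 = 14.40.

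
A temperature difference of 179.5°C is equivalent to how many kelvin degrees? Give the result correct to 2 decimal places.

Celsius and kelvin degrees are the same size, so the interval is unchanged: 179.50.

179.50 K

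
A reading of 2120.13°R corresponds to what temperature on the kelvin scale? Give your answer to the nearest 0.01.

1177.85 K

In Celsius: (2120.13 - 491.67) × 5/9 = 904.7000°C.
In kelvin: 904.7000 + 273.15 = 1177.85 K.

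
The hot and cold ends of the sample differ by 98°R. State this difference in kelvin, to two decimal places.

54.44 K

An interval of 1°R corresponds to 5/9 K.
98 × 5/9 = 54.44.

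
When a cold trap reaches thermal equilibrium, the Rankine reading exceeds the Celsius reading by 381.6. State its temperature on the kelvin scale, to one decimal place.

135.6 K

Let x be the Rankine reading; then the Celsius reading is 5/9·x - 273.15.
(5/9·x - 273.15) - x = -381.6  ⇒  (-4/9)·x = -108.45  ⇒  x = 244.0125°R.
In Celsius: (244.0125 - 491.67) × 5/9 = -137.5875°C.
In kelvin: -137.5875 + 273.15 = 135.6 K.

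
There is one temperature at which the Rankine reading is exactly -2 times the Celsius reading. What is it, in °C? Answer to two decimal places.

Let C be the Celsius reading. The Rankine reading is R = 1.8·C + 491.67.
Require R = -2·C: 1.8·C + 491.67 = -2·C.
(3.8)·C = -491.67  ⇒  C = -129.39.

-129.39°C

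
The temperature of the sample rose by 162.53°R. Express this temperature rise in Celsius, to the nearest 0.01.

90.29°C

For a temperature interval the offset drops out; only the factor 5/9 applies.
162.53 × 5/9 = 90.29.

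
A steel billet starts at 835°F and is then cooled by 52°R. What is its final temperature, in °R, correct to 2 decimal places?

1242.67°R

Initial temperature in Celsius: (835 - 32) × 5/9 = 446.1111°C.
The 52°R change is an interval, so only the factor 5/9 applies: -52 × 5/9 = -28.8889°C.
Final Celsius temperature: 446.1111 - 28.8889 = 417.2222°C.
In Rankine: 417.2222 × 1.8 + 491.67 = 1242.67°R.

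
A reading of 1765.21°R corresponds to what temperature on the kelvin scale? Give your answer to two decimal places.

980.67 K

In Celsius: (1765.21 - 491.67) × 5/9 = 707.5222°C.
In kelvin: 707.5222 + 273.15 = 980.67 K.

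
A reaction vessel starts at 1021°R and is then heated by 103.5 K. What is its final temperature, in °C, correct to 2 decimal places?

397.57°C

Initial temperature in Celsius: (1021 - 491.67) × 5/9 = 294.0722°C.
The 103.5 K change is an interval; Kelvin and Celsius degrees are the same size, so ΔC = +103.5°C.
Final Celsius temperature: 294.0722 + 103.5000 = 397.5722°C.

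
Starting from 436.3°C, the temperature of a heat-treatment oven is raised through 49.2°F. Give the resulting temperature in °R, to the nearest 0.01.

1326.21°R

The 49.2°F change is an interval, so only the factor 5/9 applies: +49.2 × 5/9 = +27.3333°C.
Final Celsius temperature: 436.3000 + 27.3333 = 463.6333°C.
In Rankine: 463.6333 × 1.8 + 491.67 = 1326.21°R.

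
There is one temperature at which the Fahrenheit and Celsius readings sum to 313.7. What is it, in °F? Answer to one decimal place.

Let F be the Fahrenheit reading. The Celsius reading is C = 5/9·F - 17.7778.
Require F + C = 313.7: (14/9)·F - 17.7778 = 313.7.
F = (313.7 + 17.7778) / (14/9) = 213.1.

213.1°F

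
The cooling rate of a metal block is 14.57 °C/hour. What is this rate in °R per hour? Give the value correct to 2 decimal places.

26.23 °R/hour

Since only a temperature interval is involved, the additive offset between the scales drops out.
A change of 1°C is a change of 1.8°R, so 14.57 × 1.8 = 26.23.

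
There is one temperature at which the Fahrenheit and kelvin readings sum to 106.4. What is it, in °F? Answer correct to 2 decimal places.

Let F be the Fahrenheit reading. The kelvin reading is K = 5/9·F + 255.372.
Require F + K = 106.4: (14/9)·F + 255.372 = 106.4.
F = (106.4 - 255.372) / (14/9) = -95.77.

-95.77°F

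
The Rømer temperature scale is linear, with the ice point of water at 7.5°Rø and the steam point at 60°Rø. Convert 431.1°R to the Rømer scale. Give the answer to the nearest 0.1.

First in Celsius: (431.1 - 491.67) × 5/9 = -33.6500°C.
Linearly onto the Rømer scale: 7.5 + (-33.6500 / 100) × (60 - 7.5) = -10.2°Rø.

-10.2°Rø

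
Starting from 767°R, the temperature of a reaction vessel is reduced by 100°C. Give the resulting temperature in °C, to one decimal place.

53.0°C

Initial temperature in Celsius: (767 - 491.67) × 5/9 = 152.9611°C.
Final Celsius temperature: 152.9611 - 100.0000 = 52.9611°C.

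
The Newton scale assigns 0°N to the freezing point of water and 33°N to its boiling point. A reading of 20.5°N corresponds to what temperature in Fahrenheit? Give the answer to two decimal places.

143.82°F

Linear interpolation between the fixed points: C = (20.5 - 0) × 100 / (33 - 0) = 62.1212°C.
Then 62.1212 × 1.8 + 32 = 143.82°F.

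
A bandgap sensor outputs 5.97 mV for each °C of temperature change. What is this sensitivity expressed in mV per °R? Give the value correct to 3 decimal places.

3.317 mV per °R

The quantity depends on a temperature interval, so only the ratio of degree sizes applies; the offset between the scales is irrelevant.
A change of 1°R is a change of 5/9°C, so per °R the value is 5.97 × 5/9 = 3.317.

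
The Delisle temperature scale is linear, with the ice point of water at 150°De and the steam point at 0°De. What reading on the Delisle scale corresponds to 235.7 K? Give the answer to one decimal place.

First in Celsius: 235.7 - 273.15 = -37.4500°C.
Linearly onto the Delisle scale: 150 + (-37.4500 / 100) × (0 - 150) = 206.2°De.

206.2°De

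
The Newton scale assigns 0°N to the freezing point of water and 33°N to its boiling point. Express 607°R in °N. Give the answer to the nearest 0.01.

21.14°N

First in Celsius: (607 - 491.67) × 5/9 = 64.0722°C.
Linearly onto the Newton scale: 0 + (64.0722 / 100) × (33 - 0) = 21.14°N.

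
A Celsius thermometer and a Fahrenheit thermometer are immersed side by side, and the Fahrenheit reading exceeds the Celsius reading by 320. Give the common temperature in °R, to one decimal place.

1139.7°R

Let x be the Celsius reading; then the Fahrenheit reading is 1.8·x + 32.
(1.8·x + 32) - x = 320  ⇒  (0.8)·x = 288  ⇒  x = 360.0000°C.
In Rankine: 360.0000 × 1.8 + 491.67 = 1139.7°R.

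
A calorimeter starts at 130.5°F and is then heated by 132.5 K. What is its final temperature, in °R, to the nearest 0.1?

828.7°R

Initial temperature in Celsius: (130.5 - 32) × 5/9 = 54.7222°C.
The 132.5 K change is an interval; Kelvin and Celsius degrees are the same size, so ΔC = +132.5°C.
Final Celsius temperature: 54.7222 + 132.5000 = 187.2222°C.
In Rankine: 187.2222 × 1.8 + 491.67 = 828.7°R.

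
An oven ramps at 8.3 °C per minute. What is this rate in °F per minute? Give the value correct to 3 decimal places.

14.940 °F/minute

Since only a temperature interval is involved, the additive offset between the scales drops out.
A change of 1°C is a change of 1.8°F, so 8.3 × 1.8 = 14.940.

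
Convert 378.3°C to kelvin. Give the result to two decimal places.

651.45 K

In kelvin: 378.3000 + 273.15 = 651.45 K.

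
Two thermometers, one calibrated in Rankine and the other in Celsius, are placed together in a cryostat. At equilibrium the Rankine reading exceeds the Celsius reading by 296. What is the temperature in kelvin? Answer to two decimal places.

28.56 K

Let x be the Rankine reading; then the Celsius reading is 5/9·x - 273.15.
(5/9·x - 273.15) - x = -296  ⇒  (-4/9)·x = -22.85  ⇒  x = 51.4125°R.
In Celsius: (51.4125 - 491.67) × 5/9 = -244.5875°C.
In kelvin: -244.5875 + 273.15 = 28.56 K.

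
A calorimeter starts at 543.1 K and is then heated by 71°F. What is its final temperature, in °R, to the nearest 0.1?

1048.6°R

Initial temperature in Celsius: 543.1 - 273.15 = 269.9500°C.
The 71°F change is an interval, so only the factor 5/9 applies: +71 × 5/9 = +39.4444°C.
Final Celsius temperature: 269.9500 + 39.4444 = 309.3944°C.
In Rankine: 309.3944 × 1.8 + 491.67 = 1048.6°R.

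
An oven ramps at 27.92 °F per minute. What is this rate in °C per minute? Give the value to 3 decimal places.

The quantity depends on a temperature interval, so only the ratio of degree sizes applies; the offset between the scales is irrelevant.
A change of 1°F is a change of 5/9°C, so 27.92 × 5/9 = 15.511.

15.511 °C/minute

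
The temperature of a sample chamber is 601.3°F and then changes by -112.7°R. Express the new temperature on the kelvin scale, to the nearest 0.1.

Initial temperature in Celsius: (601.3 - 32) × 5/9 = 316.2778°C.
The 112.7°R change is an interval, so only the factor 5/9 applies: -112.7 × 5/9 = -62.6111°C.
Final Celsius temperature: 316.2778 - 62.6111 = 253.6667°C.
In kelvin: 253.6667 + 273.15 = 526.8 K.

526.8 K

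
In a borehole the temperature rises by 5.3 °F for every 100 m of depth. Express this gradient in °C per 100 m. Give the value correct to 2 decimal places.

Since only a temperature interval is involved, the additive offset between the scales drops out.
A change of 1°F is a change of 5/9°C, so 5.3 × 5/9 = 2.94.

2.94 °C/100 m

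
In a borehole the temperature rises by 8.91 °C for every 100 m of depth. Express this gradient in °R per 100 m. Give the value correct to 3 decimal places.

The quantity depends on a temperature interval, so only the ratio of degree sizes applies; the offset between the scales is irrelevant.
A change of 1°C is a change of 1.8°R, so 8.91 × 1.8 = 16.038.

16.038 °R/100 m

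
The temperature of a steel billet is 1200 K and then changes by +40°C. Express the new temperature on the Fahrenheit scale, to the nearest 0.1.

1772.3°F

Initial temperature in Celsius: 1200 - 273.15 = 926.8500°C.
Final Celsius temperature: 926.8500 + 40.0000 = 966.8500°C.
In Fahrenheit: 966.8500 × 1.8 + 32 = 1772.3°F.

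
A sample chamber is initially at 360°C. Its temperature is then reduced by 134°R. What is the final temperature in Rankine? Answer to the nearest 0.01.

1005.67°R

The 134°R change is an interval, so only the factor 5/9 applies: -134 × 5/9 = -74.4444°C.
Final Celsius temperature: 360.0000 - 74.4444 = 285.5556°C.
In Rankine: 285.5556 × 1.8 + 491.67 = 1005.67°R.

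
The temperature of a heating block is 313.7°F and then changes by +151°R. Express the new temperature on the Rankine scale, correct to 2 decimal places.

924.37°R

Initial temperature in Celsius: (313.7 - 32) × 5/9 = 156.5000°C.
The 151°R change is an interval, so only the factor 5/9 applies: +151 × 5/9 = +83.8889°C.
Final Celsius temperature: 156.5000 + 83.8889 = 240.3889°C.
In Rankine: 240.3889 × 1.8 + 491.67 = 924.37°R.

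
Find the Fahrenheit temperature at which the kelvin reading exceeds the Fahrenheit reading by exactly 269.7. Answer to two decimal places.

-32.24°F

Let F be the Fahrenheit reading. The kelvin reading is K = 5/9·F + 255.372.
Require K - F = 269.7: (-4/9)·F + 255.372 = 269.7.
F = (269.7 - 255.372) / (-4/9) = -32.24.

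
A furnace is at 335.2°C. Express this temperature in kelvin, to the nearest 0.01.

In kelvin: 335.2000 + 273.15 = 608.35 K.

608.35 K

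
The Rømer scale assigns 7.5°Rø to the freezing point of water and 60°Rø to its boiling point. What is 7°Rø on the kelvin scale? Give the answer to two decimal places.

272.20 K

Linear interpolation between the fixed points: C = (7 - 7.5) × 100 / (60 - 7.5) = -0.9524°C.
Then -0.9524 + 273.15 = 272.20 K.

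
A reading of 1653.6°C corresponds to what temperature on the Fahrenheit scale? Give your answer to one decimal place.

In Fahrenheit: 1653.6000 × 1.8 + 32 = 3008.5°F.

3008.5°F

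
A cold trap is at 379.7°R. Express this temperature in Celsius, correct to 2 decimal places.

In Celsius: (379.7 - 491.67) × 5/9 = -62.2056°C.

-62.21°C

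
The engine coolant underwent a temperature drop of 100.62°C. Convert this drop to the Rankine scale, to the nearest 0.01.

An interval of 1°C corresponds to 1.8°R.
100.62 × 1.8 = 181.12.

181.12°R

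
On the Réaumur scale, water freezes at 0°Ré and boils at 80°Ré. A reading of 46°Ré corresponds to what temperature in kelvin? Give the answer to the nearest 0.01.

Linear interpolation between the fixed points: C = (46 - 0) × 100 / (80 - 0) = 57.5000°C.
Then 57.5000 + 273.15 = 330.65 K.

330.65 K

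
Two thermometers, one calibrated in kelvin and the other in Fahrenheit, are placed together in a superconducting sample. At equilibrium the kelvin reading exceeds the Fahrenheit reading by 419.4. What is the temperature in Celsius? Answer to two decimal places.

Let x be the kelvin reading; then the Fahrenheit reading is 1.8·x - 459.67.
(1.8·x - 459.67) - x = -419.4  ⇒  (0.8)·x = 40.27  ⇒  x = 50.3375 K.
In Celsius: 50.3375 - 273.15 = -222.81°C.

-222.81°C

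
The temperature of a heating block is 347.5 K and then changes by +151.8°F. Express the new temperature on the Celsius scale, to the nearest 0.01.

158.68°C

Initial temperature in Celsius: 347.5 - 273.15 = 74.3500°C.
The 151.8°F change is an interval, so only the factor 5/9 applies: +151.8 × 5/9 = +84.3333°C.
Final Celsius temperature: 74.3500 + 84.3333 = 158.6833°C.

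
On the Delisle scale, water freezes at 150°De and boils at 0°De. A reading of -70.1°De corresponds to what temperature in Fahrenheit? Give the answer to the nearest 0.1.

296.1°F

Linear interpolation between the fixed points: C = (-70.1 - 150) × 100 / (0 - 150) = 146.7333°C.
Then 146.7333 × 1.8 + 32 = 296.1°F.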